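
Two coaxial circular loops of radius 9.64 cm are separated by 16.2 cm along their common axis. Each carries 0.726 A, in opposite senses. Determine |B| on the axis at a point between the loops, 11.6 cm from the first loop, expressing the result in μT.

B ≈ 2.24 μT

Each loop contributes B = μ₀IR²/[2(R²+z²)^(3/2)] on the axis, with z measured from that loop.
Loop 1 (z = 0.116 m): B₁ = 1.24×10⁻⁶ T. Loop 2 (z = 0.046 m): B₂ = 3.48×10⁻⁶ T.
The fields oppose: B = |B₁ − B₂| = 2.24×10⁻⁶ T.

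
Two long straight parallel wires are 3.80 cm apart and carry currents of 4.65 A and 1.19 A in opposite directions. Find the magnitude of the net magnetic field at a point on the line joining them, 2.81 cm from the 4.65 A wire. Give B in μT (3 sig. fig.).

B ≈ 57.1 μT

Each long wire gives B = μ₀I/(2πd). Distances are d₁ = 0.0281 m and d₂ = 0.0099 m.
B₁ = 3.31×10⁻⁵ T, B₂ = 2.40×10⁻⁵ T.
Between antiparallel currents both contributions point the same way, so they add. B = B₁ + B₂ = 3.31×10⁻⁵ + 2.40×10⁻⁵ = 5.71×10⁻⁵ T.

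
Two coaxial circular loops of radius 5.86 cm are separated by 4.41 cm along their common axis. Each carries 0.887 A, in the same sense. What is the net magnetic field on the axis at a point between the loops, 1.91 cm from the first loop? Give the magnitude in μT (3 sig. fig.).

B ≈ 15.6 μT

Each loop contributes B = μ₀IR²/[2(R²+z²)^(3/2)] on the axis, with z measured from that loop.
Loop 1 (z = 0.0191 m): B₁ = 8.17×10⁻⁶ T. Loop 2 (z = 0.025 m): B₂ = 7.40×10⁻⁶ T.
The fields add: B = B₁ + B₂ = 1.56×10⁻⁵ T.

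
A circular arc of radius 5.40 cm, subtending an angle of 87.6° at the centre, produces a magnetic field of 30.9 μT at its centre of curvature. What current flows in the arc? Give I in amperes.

I ≈ 10.9 A

For a circular arc, B = μ₀Iφ/(4πR) with φ in radians; here φ = 1.529 rad.
So I = 4πRB/(μ₀φ) = 4π × 0.054 × 3.09×10⁻⁵ / (4π×10⁻⁷ × 1.529) = 10.9 A.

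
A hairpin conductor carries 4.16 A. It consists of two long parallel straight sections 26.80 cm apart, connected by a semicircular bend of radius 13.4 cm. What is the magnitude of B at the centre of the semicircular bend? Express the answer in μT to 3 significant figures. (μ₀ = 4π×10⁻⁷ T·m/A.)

B ≈ 16.0 μT

The semicircular arc contributes B_arc = μ₀I·π/(4πR) = μ₀I/(4R) = 9.75×10⁻⁶ T.
Each semi-infinite lead is at perpendicular distance R = 0.134 m from the centre, with the perpendicular foot at its near end, so it contributes μ₀I/(4πR); both point the same way, together 6.21×10⁻⁶ T.
Arc and leads all point the same direction: B = 9.75×10⁻⁶ + 6.21×10⁻⁶ = 1.60×10⁻⁵ T.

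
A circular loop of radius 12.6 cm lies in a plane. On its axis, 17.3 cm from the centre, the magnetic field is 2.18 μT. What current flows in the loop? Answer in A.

I ≈ 2.14 A

On the axis of a loop, B = μ₀IR²/[2(R²+z²)^(3/2)], so I = 2B(R²+z²)^(3/2)/(μ₀R²).
R² + z² = 0.01588 + 0.02993 = 0.04581 m²; raised to 3/2 gives 9.80×10⁻³ m³.
I = 2 × 2.18×10⁻⁶ × 9.80×10⁻³ / (1.26×10⁻⁶ × 0.01588) = 2.14 A.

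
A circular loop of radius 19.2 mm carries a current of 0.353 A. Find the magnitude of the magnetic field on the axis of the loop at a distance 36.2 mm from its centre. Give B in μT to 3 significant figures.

On the axis of a circular loop, B = μ₀IR² / [2(R²+z²)^(3/2)].
R² + z² = (0.0192)² + (0.0362)² = 0.001679 m², and (R²+z²)^(3/2) = 6.88×10⁻⁵ m³.
B = (4π×10⁻⁷ × 0.353 × 0.0003686) / (2 × 6.88×10⁻⁵) = 1.19×10⁻⁶ T.

B ≈ 1.19 μT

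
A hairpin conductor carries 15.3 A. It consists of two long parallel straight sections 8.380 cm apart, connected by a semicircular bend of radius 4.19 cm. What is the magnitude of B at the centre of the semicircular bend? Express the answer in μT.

B ≈ 188 μT

The semicircular arc contributes B_arc = μ₀I·π/(4πR) = μ₀I/(4R) = 1.15×10⁻⁴ T.
Each semi-infinite lead is at perpendicular distance R = 0.0419 m from the centre, with the perpendicular foot at its near end, so it contributes μ₀I/(4πR); both point the same way, together 7.30×10⁻⁵ T.
Arc and leads all point the same direction: B = 1.15×10⁻⁴ + 7.30×10⁻⁵ = 1.88×10⁻⁴ T.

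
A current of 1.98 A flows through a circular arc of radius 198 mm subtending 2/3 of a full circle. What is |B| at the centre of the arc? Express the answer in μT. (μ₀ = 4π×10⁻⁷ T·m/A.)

B ≈ 4.19 μT

The Biot–Savart field of a circular arc at its centre is B = μ₀Iφ/(4πR), with φ = 4.189 rad.
B = (4π×10⁻⁷ × 1.98 × 4.189) / (4π × 0.198) = 4.19×10⁻⁶ T.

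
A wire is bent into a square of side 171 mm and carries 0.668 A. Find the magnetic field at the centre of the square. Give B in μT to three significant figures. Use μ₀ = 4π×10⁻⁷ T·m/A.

Each side is a finite straight segment at perpendicular distance d = a/(2 tan(π/4)) = 0.0855 m from the centre, with end-angles ±π/4.
One side contributes B₁ = (μ₀I/4πd)·2 sin(π/4) = 1.10×10⁻⁶ T.
All 4 sides add in the same direction: B = 4 × 1.10×10⁻⁶ = 4.42×10⁻⁶ T.

B ≈ 4.42 μT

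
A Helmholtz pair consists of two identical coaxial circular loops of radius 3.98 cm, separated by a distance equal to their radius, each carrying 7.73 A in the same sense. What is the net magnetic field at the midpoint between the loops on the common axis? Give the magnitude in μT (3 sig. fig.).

Each loop contributes B = μ₀IR²/[2(R²+z²)^(3/2)] on the axis, with z measured from that loop.
Loop 1 (z = 0.0199 m): B₁ = 8.73×10⁻⁵ T. Loop 2 (z = 0.0199 m): B₂ = 8.73×10⁻⁵ T.
The fields add: B = B₁ + B₂ = 1.75×10⁻⁴ T.

B ≈ 175 μT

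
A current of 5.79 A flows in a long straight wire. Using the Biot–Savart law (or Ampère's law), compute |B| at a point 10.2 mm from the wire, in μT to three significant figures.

For an infinitely long straight wire, B = μ₀I/(2πd).
B = (4π×10⁻⁷ × 5.79) / (2π × 0.0102) = 1.14×10⁻⁴ T.

B ≈ 114 μT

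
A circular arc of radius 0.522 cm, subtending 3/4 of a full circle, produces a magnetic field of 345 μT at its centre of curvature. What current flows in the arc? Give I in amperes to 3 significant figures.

For a circular arc, B = μ₀Iφ/(4πR) with φ in radians; here φ = 4.712 rad.
So I = 4πRB/(μ₀φ) = 4π × 0.00522 × 3.45×10⁻⁴ / (4π×10⁻⁷ × 4.712) = 3.82 A.

I ≈ 3.82 A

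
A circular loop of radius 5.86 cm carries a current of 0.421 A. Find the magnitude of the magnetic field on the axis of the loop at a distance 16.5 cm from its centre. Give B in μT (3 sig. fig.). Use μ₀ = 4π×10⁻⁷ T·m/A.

On the axis of a circular loop, B = μ₀IR² / [2(R²+z²)^(3/2)].
R² + z² = (0.0586)² + (0.165)² = 0.03066 m², and (R²+z²)^(3/2) = 5.37×10⁻³ m³.
B = (4π×10⁻⁷ × 0.421 × 0.003434) / (2 × 5.37×10⁻³) = 1.69×10⁻⁷ T.

B ≈ 0.169 μT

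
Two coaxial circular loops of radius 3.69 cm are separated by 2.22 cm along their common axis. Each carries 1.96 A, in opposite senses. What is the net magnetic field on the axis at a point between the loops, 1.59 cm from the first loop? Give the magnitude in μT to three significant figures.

Each loop contributes B = μ₀IR²/[2(R²+z²)^(3/2)] on the axis, with z measured from that loop.
Loop 1 (z = 0.0159 m): B₁ = 2.59×10⁻⁵ T. Loop 2 (z = 0.0063 m): B₂ = 3.20×10⁻⁵ T.
The fields oppose: B = |B₁ − B₂| = 6.12×10⁻⁶ T.

B ≈ 6.12 μT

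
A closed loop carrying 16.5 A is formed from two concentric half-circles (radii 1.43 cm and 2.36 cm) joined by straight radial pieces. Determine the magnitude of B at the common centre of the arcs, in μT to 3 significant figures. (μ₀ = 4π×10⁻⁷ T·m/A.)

The radial connectors point toward the centre, so dl × r̂ = 0 and they contribute nothing.
Each semicircle gives μ₀I/(4R): inner arc 3.62×10⁻⁴ T, outer arc 2.20×10⁻⁴ T.
The two arcs carry current in opposite angular senses, so their fields oppose: B = |3.62×10⁻⁴ − 2.20×10⁻⁴| = 1.43×10⁻⁴ T.

B ≈ 143 μT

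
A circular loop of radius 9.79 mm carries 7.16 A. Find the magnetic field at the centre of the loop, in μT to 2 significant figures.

B ≈ 460 μT

At the centre of a circular loop the Biot–Savart law gives B = μ₀I/(2R).
B = (4π×10⁻⁷ × 7.16) / (2 × 0.00979) = 4.60×10⁻⁴ T.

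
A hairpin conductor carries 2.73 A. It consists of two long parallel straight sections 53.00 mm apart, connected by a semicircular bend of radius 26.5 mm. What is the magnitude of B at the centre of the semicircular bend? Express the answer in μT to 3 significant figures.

The semicircular arc contributes B_arc = μ₀I·π/(4πR) = μ₀I/(4R) = 3.24×10⁻⁵ T.
Each semi-infinite lead is at perpendicular distance R = 0.0265 m from the centre, with the perpendicular foot at its near end, so it contributes μ₀I/(4πR); both point the same way, together 2.06×10⁻⁵ T.
Arc and leads all point the same direction: B = 3.24×10⁻⁵ + 2.06×10⁻⁵ = 5.30×10⁻⁵ T.

B ≈ 53.0 μT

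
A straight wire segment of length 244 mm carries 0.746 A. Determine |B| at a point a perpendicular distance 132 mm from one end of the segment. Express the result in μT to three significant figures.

B ≈ 0.497 μT

For a finite straight segment, B = (μ₀I/4πd)(sinθ₁ + sinθ₂), where θ₁, θ₂ are the angles from the perpendicular to each end.
The perpendicular foot is at one end, so the two end-offsets along the wire are 0 and L = 0.244 m.
sinθ₁ = 0/√(0²+0.132²) = 0.0000; sinθ₂ = 0.244/√(0.244²+0.132²) = 0.8795.
B = (4π×10⁻⁷ × 0.746) / (4π × 0.132) × (0.0000 + 0.8795) = 4.97×10⁻⁷ T.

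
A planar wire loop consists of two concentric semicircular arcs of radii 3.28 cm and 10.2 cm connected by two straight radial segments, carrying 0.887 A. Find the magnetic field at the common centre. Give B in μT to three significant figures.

B ≈ 5.76 μT

The radial connectors point toward the centre, so dl × r̂ = 0 and they contribute nothing.
Each semicircle gives μ₀I/(4R): inner arc 8.50×10⁻⁶ T, outer arc 2.73×10⁻⁶ T.
The two arcs carry current in opposite angular senses, so their fields oppose: B = |8.50×10⁻⁶ − 2.73×10⁻⁶| = 5.76×10⁻⁶ T.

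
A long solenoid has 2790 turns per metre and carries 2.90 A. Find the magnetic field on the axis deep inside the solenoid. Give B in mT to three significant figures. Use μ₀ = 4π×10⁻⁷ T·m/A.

B ≈ 10.2 mT

Inside a long solenoid, B = μ₀nI with n = 2790 turns/m.
B = 4π×10⁻⁷ × 2790 × 2.90 = 1.02×10⁻² T.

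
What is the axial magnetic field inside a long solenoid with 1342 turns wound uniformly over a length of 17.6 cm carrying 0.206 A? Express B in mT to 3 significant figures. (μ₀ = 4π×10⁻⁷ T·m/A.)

B ≈ 1.97 mT

Inside a long solenoid, B = μ₀nI with n = 7625 turns/m.
B = 4π×10⁻⁷ × 7625 × 0.206 = 1.97×10⁻³ T.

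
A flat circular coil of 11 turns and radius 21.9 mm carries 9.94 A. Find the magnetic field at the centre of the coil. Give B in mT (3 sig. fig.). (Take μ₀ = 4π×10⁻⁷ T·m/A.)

B ≈ 3.14 mT

For an N-turn flat coil, B = Nμ₀I/(2R) with R = 0.0219 m.
B = 11 × 2.85×10⁻⁴ T = 3.14×10⁻³ T.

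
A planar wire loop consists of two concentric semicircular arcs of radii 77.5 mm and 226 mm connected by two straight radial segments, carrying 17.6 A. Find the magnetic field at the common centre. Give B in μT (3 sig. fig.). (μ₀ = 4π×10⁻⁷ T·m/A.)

B ≈ 46.9 μT

The radial connectors point toward the centre, so dl × r̂ = 0 and they contribute nothing.
Each semicircle gives μ₀I/(4R): inner arc 7.13×10⁻⁵ T, outer arc 2.45×10⁻⁵ T.
The two arcs carry current in opposite angular senses, so their fields oppose: B = |7.13×10⁻⁵ − 2.45×10⁻⁵| = 4.69×10⁻⁵ T.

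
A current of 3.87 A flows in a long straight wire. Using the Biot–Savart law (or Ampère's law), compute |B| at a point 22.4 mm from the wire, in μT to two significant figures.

B ≈ 35 μT

For an infinitely long straight wire, B = μ₀I/(2πd).
B = (4π×10⁻⁷ × 3.87) / (2π × 0.0224) = 3.46×10⁻⁵ T.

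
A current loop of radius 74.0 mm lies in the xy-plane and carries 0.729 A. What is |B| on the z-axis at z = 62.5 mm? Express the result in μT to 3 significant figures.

On the axis of a circular loop, B = μ₀IR² / [2(R²+z²)^(3/2)].
R² + z² = (0.074)² + (0.0625)² = 0.009382 m², and (R²+z²)^(3/2) = 9.09×10⁻⁴ m³.
B = (4π×10⁻⁷ × 0.729 × 0.005476) / (2 × 9.09×10⁻⁴) = 2.76×10⁻⁶ T.

B ≈ 2.76 μT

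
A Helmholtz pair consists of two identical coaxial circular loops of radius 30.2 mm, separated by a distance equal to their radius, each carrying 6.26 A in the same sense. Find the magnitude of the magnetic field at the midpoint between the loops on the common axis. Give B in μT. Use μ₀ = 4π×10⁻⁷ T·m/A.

Each loop contributes B = μ₀IR²/[2(R²+z²)^(3/2)] on the axis, with z measured from that loop.
Loop 1 (z = 0.0151 m): B₁ = 9.32×10⁻⁵ T. Loop 2 (z = 0.0151 m): B₂ = 9.32×10⁻⁵ T.
The fields add: B = B₁ + B₂ = 1.86×10⁻⁴ T.

B ≈ 186 μT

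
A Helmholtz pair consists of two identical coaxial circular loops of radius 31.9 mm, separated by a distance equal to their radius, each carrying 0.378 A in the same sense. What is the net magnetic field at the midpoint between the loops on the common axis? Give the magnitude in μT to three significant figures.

B ≈ 10.7 μT

Each loop contributes B = μ₀IR²/[2(R²+z²)^(3/2)] on the axis, with z measured from that loop.
Loop 1 (z = 0.01595 m): B₁ = 5.33×10⁻⁶ T. Loop 2 (z = 0.01595 m): B₂ = 5.33×10⁻⁶ T.
The fields add: B = B₁ + B₂ = 1.07×10⁻⁵ T.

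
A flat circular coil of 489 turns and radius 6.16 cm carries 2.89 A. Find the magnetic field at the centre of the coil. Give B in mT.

For an N-turn flat coil, B = Nμ₀I/(2R) with R = 0.0616 m.
B = 489 × 2.95×10⁻⁵ T = 1.44×10⁻² T.

B ≈ 14.4 mT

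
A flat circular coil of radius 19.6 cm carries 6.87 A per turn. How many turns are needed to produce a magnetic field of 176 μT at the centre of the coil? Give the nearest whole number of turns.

N = 8

For an N-turn coil, B = Nμ₀I/(2R). A single turn gives B₁ = 2.20×10⁻⁵ T with R = 0.196 m.
N = B/B₁ = 1.76×10⁻⁴ / 2.20×10⁻⁵ = 7.99.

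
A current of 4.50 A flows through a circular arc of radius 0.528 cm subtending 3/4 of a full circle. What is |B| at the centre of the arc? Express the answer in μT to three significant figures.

The Biot–Savart field of a circular arc at its centre is B = μ₀Iφ/(4πR), with φ = 4.712 rad.
B = (4π×10⁻⁷ × 4.50 × 4.712) / (4π × 0.00528) = 4.02×10⁻⁴ T.

B ≈ 402 μT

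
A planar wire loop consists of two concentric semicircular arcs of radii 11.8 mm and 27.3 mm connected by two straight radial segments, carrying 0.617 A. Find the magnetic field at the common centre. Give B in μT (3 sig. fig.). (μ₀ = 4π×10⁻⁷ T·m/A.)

B ≈ 9.33 μT

The radial connectors point toward the centre, so dl × r̂ = 0 and they contribute nothing.
Each semicircle gives μ₀I/(4R): inner arc 1.64×10⁻⁵ T, outer arc 7.10×10⁻⁶ T.
The two arcs carry current in opposite angular senses, so their fields oppose: B = |1.64×10⁻⁵ − 7.10×10⁻⁶| = 9.33×10⁻⁶ T.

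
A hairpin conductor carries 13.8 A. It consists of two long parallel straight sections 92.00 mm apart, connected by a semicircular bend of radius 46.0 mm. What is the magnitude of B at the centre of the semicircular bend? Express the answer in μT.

B ≈ 154 μT

The semicircular arc contributes B_arc = μ₀I·π/(4πR) = μ₀I/(4R) = 9.42×10⁻⁵ T.
Each semi-infinite lead is at perpendicular distance R = 0.046 m from the centre, with the perpendicular foot at its near end, so it contributes μ₀I/(4πR); both point the same way, together 6.00×10⁻⁵ T.
Arc and leads all point the same direction: B = 9.42×10⁻⁵ + 6.00×10⁻⁵ = 1.54×10⁻⁴ T.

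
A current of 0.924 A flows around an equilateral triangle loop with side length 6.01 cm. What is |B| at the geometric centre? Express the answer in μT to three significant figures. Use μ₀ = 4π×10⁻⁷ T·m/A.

B ≈ 27.7 μT

Each side is a finite straight segment at perpendicular distance d = a/(2 tan(π/3)) = 0.01735 m from the centre, with end-angles ±π/3.
One side contributes B₁ = (μ₀I/4πd)·2 sin(π/3) = 9.22×10⁻⁶ T.
All 3 sides add in the same direction: B = 3 × 9.22×10⁻⁶ = 2.77×10⁻⁵ T.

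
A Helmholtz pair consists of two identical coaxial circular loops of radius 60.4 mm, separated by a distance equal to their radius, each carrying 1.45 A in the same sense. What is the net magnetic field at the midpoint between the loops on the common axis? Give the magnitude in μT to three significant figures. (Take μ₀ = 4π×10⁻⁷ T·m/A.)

B ≈ 21.6 μT

Each loop contributes B = μ₀IR²/[2(R²+z²)^(3/2)] on the axis, with z measured from that loop.
Loop 1 (z = 0.0302 m): B₁ = 1.08×10⁻⁵ T. Loop 2 (z = 0.0302 m): B₂ = 1.08×10⁻⁵ T.
The fields add: B = B₁ + B₂ = 2.16×10⁻⁵ T.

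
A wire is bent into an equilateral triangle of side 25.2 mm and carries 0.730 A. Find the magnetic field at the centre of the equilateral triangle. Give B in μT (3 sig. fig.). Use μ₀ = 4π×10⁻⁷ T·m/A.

B ≈ 52.1 μT

Each side is a finite straight segment at perpendicular distance d = a/(2 tan(π/3)) = 0.007275 m from the centre, with end-angles ±π/3.
One side contributes B₁ = (μ₀I/4πd)·2 sin(π/3) = 1.74×10⁻⁵ T.
All 3 sides add in the same direction: B = 3 × 1.74×10⁻⁵ = 5.21×10⁻⁵ T.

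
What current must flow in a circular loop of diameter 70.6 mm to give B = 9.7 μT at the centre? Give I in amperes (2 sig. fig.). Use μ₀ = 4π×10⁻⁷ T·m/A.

At the centre of a circular loop B = μ₀I/(2R), so I = 2RB/μ₀.
With R = 0.0353 m, I = 2 × 0.0353 × 9.70×10⁻⁶ / (4π×10⁻⁷) = 0.545 A.

I ≈ 0.54 A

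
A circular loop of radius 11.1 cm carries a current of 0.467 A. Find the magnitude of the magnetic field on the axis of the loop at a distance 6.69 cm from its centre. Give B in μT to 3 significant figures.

On the axis of a circular loop, B = μ₀IR² / [2(R²+z²)^(3/2)].
R² + z² = (0.111)² + (0.0669)² = 0.0168 m², and (R²+z²)^(3/2) = 2.18×10⁻³ m³.
B = (4π×10⁻⁷ × 0.467 × 0.01232) / (2 × 2.18×10⁻³) = 1.66×10⁻⁶ T.

B ≈ 1.66 μT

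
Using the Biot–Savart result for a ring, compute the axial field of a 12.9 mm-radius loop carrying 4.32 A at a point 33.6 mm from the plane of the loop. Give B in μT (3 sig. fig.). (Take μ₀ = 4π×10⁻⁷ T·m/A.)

On the axis of a circular loop, B = μ₀IR² / [2(R²+z²)^(3/2)].
R² + z² = (0.0129)² + (0.0336)² = 0.001295 m², and (R²+z²)^(3/2) = 4.66×10⁻⁵ m³.
B = (4π×10⁻⁷ × 4.32 × 0.0001664) / (2 × 4.66×10⁻⁵) = 9.69×10⁻⁶ T.

B ≈ 9.69 μT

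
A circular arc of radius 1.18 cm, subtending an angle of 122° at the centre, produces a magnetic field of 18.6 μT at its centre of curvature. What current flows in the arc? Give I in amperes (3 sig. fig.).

I ≈ 1.03 A

For a circular arc, B = μ₀Iφ/(4πR) with φ in radians; here φ = 2.129 rad.
So I = 4πRB/(μ₀φ) = 4π × 0.0118 × 1.86×10⁻⁵ / (4π×10⁻⁷ × 2.129) = 1.03 A.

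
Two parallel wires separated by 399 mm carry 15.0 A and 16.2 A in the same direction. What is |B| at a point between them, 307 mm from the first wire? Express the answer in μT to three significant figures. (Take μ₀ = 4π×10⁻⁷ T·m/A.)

Each long wire gives B = μ₀I/(2πd). Distances are d₁ = 0.307 m and d₂ = 0.092 m.
B₁ = 9.77×10⁻⁶ T, B₂ = 3.52×10⁻⁵ T.
Between parallel currents the two contributions point in opposite directions, so they subtract. B = |B₁ − B₂| = |9.77×10⁻⁶ − 3.52×10⁻⁵| = 2.54×10⁻⁵ T.

B ≈ 25.4 μT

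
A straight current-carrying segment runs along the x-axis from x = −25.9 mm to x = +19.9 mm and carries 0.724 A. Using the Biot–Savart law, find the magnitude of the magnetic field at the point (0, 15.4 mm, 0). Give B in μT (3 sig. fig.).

B ≈ 7.76 μT

For a finite straight segment, B = (μ₀I/4πd)(sinθ₁ + sinθ₂), where θ₁, θ₂ are the angles from the perpendicular to each end.
The perpendicular distance is d = 0.0154 m; the end-offsets along the wire are a = 0.0259 m and b = 0.0199 m.
sinθ₁ = 0.0259/√(0.0259²+0.0154²) = 0.8595; sinθ₂ = 0.0199/√(0.0199²+0.0154²) = 0.7908.
B = (4π×10⁻⁷ × 0.724) / (4π × 0.0154) × (0.8595 + 0.7908) = 7.76×10⁻⁶ T.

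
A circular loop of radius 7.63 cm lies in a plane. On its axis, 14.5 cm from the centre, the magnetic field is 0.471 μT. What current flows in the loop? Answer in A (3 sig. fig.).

On the axis of a loop, B = μ₀IR²/[2(R²+z²)^(3/2)], so I = 2B(R²+z²)^(3/2)/(μ₀R²).
R² + z² = 0.005822 + 0.02102 = 0.02685 m²; raised to 3/2 gives 4.40×10⁻³ m³.
I = 2 × 4.71×10⁻⁷ × 4.40×10⁻³ / (1.26×10⁻⁶ × 0.005822) = 0.566 A.

I ≈ 0.566 A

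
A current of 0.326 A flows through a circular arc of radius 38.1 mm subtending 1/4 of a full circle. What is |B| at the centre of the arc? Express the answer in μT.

B ≈ 1.34 μT

The Biot–Savart field of a circular arc at its centre is B = μ₀Iφ/(4πR), with φ = 1.571 rad.
B = (4π×10⁻⁷ × 0.326 × 1.571) / (4π × 0.0381) = 1.34×10⁻⁶ T.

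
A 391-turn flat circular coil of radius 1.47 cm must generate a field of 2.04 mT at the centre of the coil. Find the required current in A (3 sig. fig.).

For an N-turn coil, B = Nμ₀I/(2R) with R = 0.0147 m, so I = 2RB/(Nμ₀) = 2 × 0.0147 × 2.04×10⁻³ / (391 × 4π×10⁻⁷) = 0.122 A.

I ≈ 0.122 A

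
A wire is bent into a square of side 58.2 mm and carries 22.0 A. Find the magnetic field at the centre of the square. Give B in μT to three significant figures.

B ≈ 428 μT

Each side is a finite straight segment at perpendicular distance d = a/(2 tan(π/4)) = 0.0291 m from the centre, with end-angles ±π/4.
One side contributes B₁ = (μ₀I/4πd)·2 sin(π/4) = 1.07×10⁻⁴ T.
All 4 sides add in the same direction: B = 4 × 1.07×10⁻⁴ = 4.28×10⁻⁴ T.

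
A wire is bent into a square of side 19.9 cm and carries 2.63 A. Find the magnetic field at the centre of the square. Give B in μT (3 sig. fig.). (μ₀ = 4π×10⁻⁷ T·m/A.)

Each side is a finite straight segment at perpendicular distance d = a/(2 tan(π/4)) = 0.0995 m from the centre, with end-angles ±π/4.
One side contributes B₁ = (μ₀I/4πd)·2 sin(π/4) = 3.74×10⁻⁶ T.
All 4 sides add in the same direction: B = 4 × 3.74×10⁻⁶ = 1.50×10⁻⁵ T.

B ≈ 15.0 μT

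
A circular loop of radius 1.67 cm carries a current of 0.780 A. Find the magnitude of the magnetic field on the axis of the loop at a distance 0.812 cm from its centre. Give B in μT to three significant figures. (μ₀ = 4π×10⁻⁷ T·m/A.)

On the axis of a circular loop, B = μ₀IR² / [2(R²+z²)^(3/2)].
R² + z² = (0.0167)² + (0.00812)² = 0.0003448 m², and (R²+z²)^(3/2) = 6.40×10⁻⁶ m³.
B = (4π×10⁻⁷ × 0.780 × 0.0002789) / (2 × 6.40×10⁻⁶) = 2.13×10⁻⁵ T.

B ≈ 21.3 μT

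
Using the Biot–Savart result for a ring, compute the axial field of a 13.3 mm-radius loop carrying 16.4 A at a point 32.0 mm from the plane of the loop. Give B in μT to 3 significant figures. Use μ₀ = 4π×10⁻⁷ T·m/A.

B ≈ 43.8 μT

On the axis of a circular loop, B = μ₀IR² / [2(R²+z²)^(3/2)].
R² + z² = (0.0133)² + (0.032)² = 0.001201 m², and (R²+z²)^(3/2) = 4.16×10⁻⁵ m³.
B = (4π×10⁻⁷ × 16.4 × 0.0001769) / (2 × 4.16×10⁻⁵) = 4.38×10⁻⁵ T.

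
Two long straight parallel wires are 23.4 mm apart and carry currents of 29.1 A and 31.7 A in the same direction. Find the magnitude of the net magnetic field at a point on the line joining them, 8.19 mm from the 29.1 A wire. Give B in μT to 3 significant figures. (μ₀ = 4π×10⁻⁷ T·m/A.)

Each long wire gives B = μ₀I/(2πd). Distances are d₁ = 0.00819 m and d₂ = 0.01521 m.
B₁ = 7.11×10⁻⁴ T, B₂ = 4.17×10⁻⁴ T.
Between parallel currents the two contributions point in opposite directions, so they subtract. B = |B₁ − B₂| = |7.11×10⁻⁴ − 4.17×10⁻⁴| = 2.94×10⁻⁴ T.

B ≈ 294 μT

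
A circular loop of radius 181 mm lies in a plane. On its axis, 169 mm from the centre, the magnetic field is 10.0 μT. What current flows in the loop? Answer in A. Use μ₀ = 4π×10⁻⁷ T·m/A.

On the axis of a loop, B = μ₀IR²/[2(R²+z²)^(3/2)], so I = 2B(R²+z²)^(3/2)/(μ₀R²).
R² + z² = 0.03276 + 0.02856 = 0.06132 m²; raised to 3/2 gives 1.52×10⁻² m³.
I = 2 × 1.00×10⁻⁵ × 1.52×10⁻² / (1.26×10⁻⁶ × 0.03276) = 7.38 A.

I ≈ 7.38 A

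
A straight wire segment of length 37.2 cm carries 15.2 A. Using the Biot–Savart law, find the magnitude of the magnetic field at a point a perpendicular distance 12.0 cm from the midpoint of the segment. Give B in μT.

B ≈ 21.3 μT

For a finite straight segment, B = (μ₀I/4πd)(sinθ₁ + sinθ₂), where θ₁, θ₂ are the angles from the perpendicular to each end.
The perpendicular from the point meets the wire at its midpoint, so each end is L/2 = 0.186 m away along the wire.
sinθ₁ = 0.186/√(0.186²+0.12²) = 0.8403; sinθ₂ = 0.186/√(0.186²+0.12²) = 0.8403.
B = (4π×10⁻⁷ × 15.2) / (4π × 0.12) × (0.8403 + 0.8403) = 2.13×10⁻⁵ T.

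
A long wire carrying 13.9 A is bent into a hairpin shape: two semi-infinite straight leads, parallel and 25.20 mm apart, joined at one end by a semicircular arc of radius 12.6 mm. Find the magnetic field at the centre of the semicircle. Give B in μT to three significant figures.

B ≈ 567 μT

The semicircular arc contributes B_arc = μ₀I·π/(4πR) = μ₀I/(4R) = 3.47×10⁻⁴ T.
Each semi-infinite lead is at perpendicular distance R = 0.0126 m from the centre, with the perpendicular foot at its near end, so it contributes μ₀I/(4πR); both point the same way, together 2.21×10⁻⁴ T.
Arc and leads all point the same direction: B = 3.47×10⁻⁴ + 2.21×10⁻⁴ = 5.67×10⁻⁴ T.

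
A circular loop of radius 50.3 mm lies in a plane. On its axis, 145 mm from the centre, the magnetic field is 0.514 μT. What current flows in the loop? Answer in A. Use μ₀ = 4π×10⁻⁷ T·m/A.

I ≈ 1.17 A

On the axis of a loop, B = μ₀IR²/[2(R²+z²)^(3/2)], so I = 2B(R²+z²)^(3/2)/(μ₀R²).
R² + z² = 0.00253 + 0.02102 = 0.02356 m²; raised to 3/2 gives 3.62×10⁻³ m³.
I = 2 × 5.14×10⁻⁷ × 3.62×10⁻³ / (1.26×10⁻⁶ × 0.00253) = 1.17 A.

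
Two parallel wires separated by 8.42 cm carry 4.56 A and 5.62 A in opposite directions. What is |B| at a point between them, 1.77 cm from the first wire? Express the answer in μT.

Each long wire gives B = μ₀I/(2πd). Distances are d₁ = 0.0177 m and d₂ = 0.0665 m.
B₁ = 5.15×10⁻⁵ T, B₂ = 1.69×10⁻⁵ T.
Between antiparallel currents both contributions point the same way, so they add. B = B₁ + B₂ = 5.15×10⁻⁵ + 1.69×10⁻⁵ = 6.84×10⁻⁵ T.

B ≈ 68.4 μT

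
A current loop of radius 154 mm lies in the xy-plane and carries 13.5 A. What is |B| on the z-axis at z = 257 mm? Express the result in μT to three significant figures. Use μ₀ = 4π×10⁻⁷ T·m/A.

On the axis of a circular loop, B = μ₀IR² / [2(R²+z²)^(3/2)].
R² + z² = (0.154)² + (0.257)² = 0.08976 m², and (R²+z²)^(3/2) = 2.69×10⁻² m³.
B = (4π×10⁻⁷ × 13.5 × 0.02372) / (2 × 2.69×10⁻²) = 7.48×10⁻⁶ T.

B ≈ 7.48 μT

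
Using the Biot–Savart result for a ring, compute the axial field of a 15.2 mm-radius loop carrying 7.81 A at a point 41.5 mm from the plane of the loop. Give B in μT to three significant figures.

B ≈ 13.1 μT

On the axis of a circular loop, B = μ₀IR² / [2(R²+z²)^(3/2)].
R² + z² = (0.0152)² + (0.0415)² = 0.001953 m², and (R²+z²)^(3/2) = 8.63×10⁻⁵ m³.
B = (4π×10⁻⁷ × 7.81 × 0.000231) / (2 × 8.63×10⁻⁵) = 1.31×10⁻⁵ T.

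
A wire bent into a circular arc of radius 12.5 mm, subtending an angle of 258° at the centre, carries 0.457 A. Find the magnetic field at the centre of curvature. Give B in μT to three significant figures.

B ≈ 16.5 μT

The Biot–Savart field of a circular arc at its centre is B = μ₀Iφ/(4πR), with φ = 4.503 rad.
B = (4π×10⁻⁷ × 0.457 × 4.503) / (4π × 0.0125) = 1.65×10⁻⁵ T.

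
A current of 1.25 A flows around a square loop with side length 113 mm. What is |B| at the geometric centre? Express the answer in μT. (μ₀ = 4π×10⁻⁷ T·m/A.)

Each side is a finite straight segment at perpendicular distance d = a/(2 tan(π/4)) = 0.0565 m from the centre, with end-angles ±π/4.
One side contributes B₁ = (μ₀I/4πd)·2 sin(π/4) = 3.13×10⁻⁶ T.
All 4 sides add in the same direction: B = 4 × 3.13×10⁻⁶ = 1.25×10⁻⁵ T.

B ≈ 12.5 μT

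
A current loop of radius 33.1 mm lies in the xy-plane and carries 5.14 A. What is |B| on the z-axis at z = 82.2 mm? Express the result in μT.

On the axis of a circular loop, B = μ₀IR² / [2(R²+z²)^(3/2)].
R² + z² = (0.0331)² + (0.0822)² = 0.007852 m², and (R²+z²)^(3/2) = 6.96×10⁻⁴ m³.
B = (4π×10⁻⁷ × 5.14 × 0.001096) / (2 × 6.96×10⁻⁴) = 5.09×10⁻⁶ T.

B ≈ 5.09 μT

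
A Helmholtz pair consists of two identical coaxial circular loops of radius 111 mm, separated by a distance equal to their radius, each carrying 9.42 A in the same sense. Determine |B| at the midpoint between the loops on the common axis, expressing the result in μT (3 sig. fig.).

B ≈ 76.3 μT

Each loop contributes B = μ₀IR²/[2(R²+z²)^(3/2)] on the axis, with z measured from that loop.
Loop 1 (z = 0.0555 m): B₁ = 3.82×10⁻⁵ T. Loop 2 (z = 0.0555 m): B₂ = 3.82×10⁻⁵ T.
The fields add: B = B₁ + B₂ = 7.63×10⁻⁵ T.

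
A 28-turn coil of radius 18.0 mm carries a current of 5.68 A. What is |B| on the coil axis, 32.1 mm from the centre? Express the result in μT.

B ≈ 650 μT

For an N-turn flat coil, B = Nμ₀IR²/[2(R²+z²)^(3/2)] with R = 0.018 m, z = 0.0321 m.
B = 28 × 2.32×10⁻⁵ T = 6.50×10⁻⁴ T.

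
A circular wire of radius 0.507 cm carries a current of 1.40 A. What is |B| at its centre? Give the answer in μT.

B ≈ 174 μT

At the centre of a circular loop the Biot–Savart law gives B = μ₀I/(2R).
B = (4π×10⁻⁷ × 1.40) / (2 × 0.00507) = 1.74×10⁻⁴ T.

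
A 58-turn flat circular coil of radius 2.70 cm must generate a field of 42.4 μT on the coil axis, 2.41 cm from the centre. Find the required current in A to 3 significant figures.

For an N-turn coil, B = Nμ₀IR²/[2(R²+z²)^(3/2)] with R = 0.027 m, z = 0.0241 m, so I = 2B(R²+z²)^(3/2)/(Nμ₀R²) = 2 × 4.24×10⁻⁵ × 4.74×10⁻⁵ / (58 × 4π×10⁻⁷ × 0.000729) = 7.57×10⁻² A.

I ≈ 0.0757 A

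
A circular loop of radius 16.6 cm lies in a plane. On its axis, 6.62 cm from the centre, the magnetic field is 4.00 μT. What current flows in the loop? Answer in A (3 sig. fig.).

On the axis of a loop, B = μ₀IR²/[2(R²+z²)^(3/2)], so I = 2B(R²+z²)^(3/2)/(μ₀R²).
R² + z² = 0.02756 + 0.004382 = 0.03194 m²; raised to 3/2 gives 5.71×10⁻³ m³.
I = 2 × 4.00×10⁻⁶ × 5.71×10⁻³ / (1.26×10⁻⁶ × 0.02756) = 1.32 A.

I ≈ 1.32 A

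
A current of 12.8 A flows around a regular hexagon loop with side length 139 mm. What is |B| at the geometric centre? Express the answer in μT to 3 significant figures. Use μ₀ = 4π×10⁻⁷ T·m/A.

B ≈ 63.8 μT

Each side is a finite straight segment at perpendicular distance d = a/(2 tan(π/6)) = 0.1204 m from the centre, with end-angles ±π/6.
One side contributes B₁ = (μ₀I/4πd)·2 sin(π/6) = 1.06×10⁻⁵ T.
All 6 sides add in the same direction: B = 6 × 1.06×10⁻⁵ = 6.38×10⁻⁵ T.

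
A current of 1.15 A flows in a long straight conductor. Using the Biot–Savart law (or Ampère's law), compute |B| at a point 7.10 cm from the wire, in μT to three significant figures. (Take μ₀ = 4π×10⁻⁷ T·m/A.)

B ≈ 3.24 μT

For an infinitely long straight wire, B = μ₀I/(2πd).
B = (4π×10⁻⁷ × 1.15) / (2π × 0.071) = 3.24×10⁻⁶ T.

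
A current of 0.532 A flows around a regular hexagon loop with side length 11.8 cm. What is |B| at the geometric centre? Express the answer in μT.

B ≈ 3.12 μT

Each side is a finite straight segment at perpendicular distance d = a/(2 tan(π/6)) = 0.1022 m from the centre, with end-angles ±π/6.
One side contributes B₁ = (μ₀I/4πd)·2 sin(π/6) = 5.21×10⁻⁷ T.
All 6 sides add in the same direction: B = 6 × 5.21×10⁻⁷ = 3.12×10⁻⁶ T.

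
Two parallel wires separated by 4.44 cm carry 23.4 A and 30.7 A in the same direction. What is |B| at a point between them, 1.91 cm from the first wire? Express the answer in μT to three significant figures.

Each long wire gives B = μ₀I/(2πd). Distances are d₁ = 0.0191 m and d₂ = 0.0253 m.
B₁ = 2.45×10⁻⁴ T, B₂ = 2.43×10⁻⁴ T.
Between parallel currents the two contributions point in opposite directions, so they subtract. B = |B₁ − B₂| = |2.45×10⁻⁴ − 2.43×10⁻⁴| = 2.34×10⁻⁶ T.

B ≈ 2.34 μT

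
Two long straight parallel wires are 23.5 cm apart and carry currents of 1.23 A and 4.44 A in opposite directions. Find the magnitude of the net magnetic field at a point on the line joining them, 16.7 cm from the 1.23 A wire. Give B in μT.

Each long wire gives B = μ₀I/(2πd). Distances are d₁ = 0.167 m and d₂ = 0.068 m.
B₁ = 1.47×10⁻⁶ T, B₂ = 1.31×10⁻⁵ T.
Between antiparallel currents both contributions point the same way, so they add. B = B₁ + B₂ = 1.47×10⁻⁶ + 1.31×10⁻⁵ = 1.45×10⁻⁵ T.

B ≈ 14.5 μT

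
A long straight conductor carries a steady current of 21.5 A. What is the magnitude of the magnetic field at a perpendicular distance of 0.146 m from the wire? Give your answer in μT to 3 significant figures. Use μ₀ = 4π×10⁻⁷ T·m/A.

For an infinitely long straight wire, B = μ₀I/(2πd).
B = (4π×10⁻⁷ × 21.5) / (2π × 0.146) = 2.95×10⁻⁵ T.

B ≈ 29.5 μT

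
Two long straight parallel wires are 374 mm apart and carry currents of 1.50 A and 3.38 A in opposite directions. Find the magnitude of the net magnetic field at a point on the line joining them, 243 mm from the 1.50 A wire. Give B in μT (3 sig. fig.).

B ≈ 6.39 μT

Each long wire gives B = μ₀I/(2πd). Distances are d₁ = 0.243 m and d₂ = 0.131 m.
B₁ = 1.23×10⁻⁶ T, B₂ = 5.16×10⁻⁶ T.
Between antiparallel currents both contributions point the same way, so they add. B = B₁ + B₂ = 1.23×10⁻⁶ + 5.16×10⁻⁶ = 6.39×10⁻⁶ T.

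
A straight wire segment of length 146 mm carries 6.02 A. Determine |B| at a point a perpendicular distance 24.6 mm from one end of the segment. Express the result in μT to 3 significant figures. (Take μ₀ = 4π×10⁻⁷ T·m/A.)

B ≈ 24.1 μT

For a finite straight segment, B = (μ₀I/4πd)(sinθ₁ + sinθ₂), where θ₁, θ₂ are the angles from the perpendicular to each end.
The perpendicular foot is at one end, so the two end-offsets along the wire are 0 and L = 0.146 m.
sinθ₁ = 0/√(0²+0.0246²) = 0.0000; sinθ₂ = 0.146/√(0.146²+0.0246²) = 0.9861.
B = (4π×10⁻⁷ × 6.02) / (4π × 0.0246) × (0.0000 + 0.9861) = 2.41×10⁻⁵ T.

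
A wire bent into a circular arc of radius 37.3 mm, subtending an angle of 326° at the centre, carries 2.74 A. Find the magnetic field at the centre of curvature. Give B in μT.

B ≈ 41.8 μT

The Biot–Savart field of a circular arc at its centre is B = μ₀Iφ/(4πR), with φ = 5.69 rad.
B = (4π×10⁻⁷ × 2.74 × 5.69) / (4π × 0.0373) = 4.18×10⁻⁵ T.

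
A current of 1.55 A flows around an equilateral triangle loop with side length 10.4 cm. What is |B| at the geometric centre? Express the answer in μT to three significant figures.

Each side is a finite straight segment at perpendicular distance d = a/(2 tan(π/3)) = 0.03002 m from the centre, with end-angles ±π/3.
One side contributes B₁ = (μ₀I/4πd)·2 sin(π/3) = 8.94×10⁻⁶ T.
All 3 sides add in the same direction: B = 3 × 8.94×10⁻⁶ = 2.68×10⁻⁵ T.

B ≈ 26.8 μT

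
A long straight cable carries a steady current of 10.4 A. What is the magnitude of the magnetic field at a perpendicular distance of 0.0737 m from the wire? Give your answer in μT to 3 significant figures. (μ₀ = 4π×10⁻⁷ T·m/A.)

B ≈ 28.2 μT

For an infinitely long straight wire, B = μ₀I/(2πd).
B = (4π×10⁻⁷ × 10.4) / (2π × 0.0737) = 2.82×10⁻⁵ T.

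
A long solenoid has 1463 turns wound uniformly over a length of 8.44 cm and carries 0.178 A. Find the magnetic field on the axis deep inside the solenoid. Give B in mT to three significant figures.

Inside a long solenoid, B = μ₀nI with n = 1.733×10⁴ turns/m.
B = 4π×10⁻⁷ × 1.733×10⁴ × 0.178 = 3.88×10⁻³ T.

B ≈ 3.88 mT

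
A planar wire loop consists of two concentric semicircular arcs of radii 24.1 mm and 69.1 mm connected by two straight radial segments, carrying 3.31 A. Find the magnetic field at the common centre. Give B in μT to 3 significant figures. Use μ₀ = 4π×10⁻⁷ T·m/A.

The radial connectors point toward the centre, so dl × r̂ = 0 and they contribute nothing.
Each semicircle gives μ₀I/(4R): inner arc 4.31×10⁻⁵ T, outer arc 1.50×10⁻⁵ T.
The two arcs carry current in opposite angular senses, so their fields oppose: B = |4.31×10⁻⁵ − 1.50×10⁻⁵| = 2.81×10⁻⁵ T.

B ≈ 28.1 μT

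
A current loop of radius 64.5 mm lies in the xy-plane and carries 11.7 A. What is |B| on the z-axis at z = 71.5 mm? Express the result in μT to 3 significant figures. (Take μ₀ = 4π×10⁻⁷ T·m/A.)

B ≈ 34.3 μT

On the axis of a circular loop, B = μ₀IR² / [2(R²+z²)^(3/2)].
R² + z² = (0.0645)² + (0.0715)² = 0.009273 m², and (R²+z²)^(3/2) = 8.93×10⁻⁴ m³.
B = (4π×10⁻⁷ × 11.7 × 0.00416) / (2 × 8.93×10⁻⁴) = 3.43×10⁻⁵ T.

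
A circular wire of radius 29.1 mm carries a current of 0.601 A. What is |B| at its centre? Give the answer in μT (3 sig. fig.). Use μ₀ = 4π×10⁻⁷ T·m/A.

At the centre of a circular loop the Biot–Savart law gives B = μ₀I/(2R).
B = (4π×10⁻⁷ × 0.601) / (2 × 0.0291) = 1.30×10⁻⁵ T.

B ≈ 13.0 μT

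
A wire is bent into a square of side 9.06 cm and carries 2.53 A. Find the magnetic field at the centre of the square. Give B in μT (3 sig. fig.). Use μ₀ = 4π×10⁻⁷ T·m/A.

Each side is a finite straight segment at perpendicular distance d = a/(2 tan(π/4)) = 0.0453 m from the centre, with end-angles ±π/4.
One side contributes B₁ = (μ₀I/4πd)·2 sin(π/4) = 7.90×10⁻⁶ T.
All 4 sides add in the same direction: B = 4 × 7.90×10⁻⁶ = 3.16×10⁻⁵ T.

B ≈ 31.6 μT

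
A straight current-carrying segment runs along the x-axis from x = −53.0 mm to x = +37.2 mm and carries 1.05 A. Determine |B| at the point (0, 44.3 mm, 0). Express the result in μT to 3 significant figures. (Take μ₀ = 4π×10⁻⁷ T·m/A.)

B ≈ 3.34 μT

For a finite straight segment, B = (μ₀I/4πd)(sinθ₁ + sinθ₂), where θ₁, θ₂ are the angles from the perpendicular to each end.
The perpendicular distance is d = 0.0443 m; the end-offsets along the wire are a = 0.053 m and b = 0.0372 m.
sinθ₁ = 0.053/√(0.053²+0.0443²) = 0.7673; sinθ₂ = 0.0372/√(0.0372²+0.0443²) = 0.6431.
B = (4π×10⁻⁷ × 1.05) / (4π × 0.0443) × (0.7673 + 0.6431) = 3.34×10⁻⁶ T.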